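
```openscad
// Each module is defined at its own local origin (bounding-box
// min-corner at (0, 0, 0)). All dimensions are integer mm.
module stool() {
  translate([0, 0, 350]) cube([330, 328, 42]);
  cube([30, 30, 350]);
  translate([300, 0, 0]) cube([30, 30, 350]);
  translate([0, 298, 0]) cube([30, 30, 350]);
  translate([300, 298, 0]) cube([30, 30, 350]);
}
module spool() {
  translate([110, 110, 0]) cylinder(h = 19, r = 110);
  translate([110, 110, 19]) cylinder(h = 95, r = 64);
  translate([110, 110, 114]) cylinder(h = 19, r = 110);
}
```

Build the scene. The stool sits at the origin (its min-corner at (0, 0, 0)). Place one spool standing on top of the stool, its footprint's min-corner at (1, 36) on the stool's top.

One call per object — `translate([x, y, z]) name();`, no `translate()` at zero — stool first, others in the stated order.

stool();
translate([1, 36, 392]) spool();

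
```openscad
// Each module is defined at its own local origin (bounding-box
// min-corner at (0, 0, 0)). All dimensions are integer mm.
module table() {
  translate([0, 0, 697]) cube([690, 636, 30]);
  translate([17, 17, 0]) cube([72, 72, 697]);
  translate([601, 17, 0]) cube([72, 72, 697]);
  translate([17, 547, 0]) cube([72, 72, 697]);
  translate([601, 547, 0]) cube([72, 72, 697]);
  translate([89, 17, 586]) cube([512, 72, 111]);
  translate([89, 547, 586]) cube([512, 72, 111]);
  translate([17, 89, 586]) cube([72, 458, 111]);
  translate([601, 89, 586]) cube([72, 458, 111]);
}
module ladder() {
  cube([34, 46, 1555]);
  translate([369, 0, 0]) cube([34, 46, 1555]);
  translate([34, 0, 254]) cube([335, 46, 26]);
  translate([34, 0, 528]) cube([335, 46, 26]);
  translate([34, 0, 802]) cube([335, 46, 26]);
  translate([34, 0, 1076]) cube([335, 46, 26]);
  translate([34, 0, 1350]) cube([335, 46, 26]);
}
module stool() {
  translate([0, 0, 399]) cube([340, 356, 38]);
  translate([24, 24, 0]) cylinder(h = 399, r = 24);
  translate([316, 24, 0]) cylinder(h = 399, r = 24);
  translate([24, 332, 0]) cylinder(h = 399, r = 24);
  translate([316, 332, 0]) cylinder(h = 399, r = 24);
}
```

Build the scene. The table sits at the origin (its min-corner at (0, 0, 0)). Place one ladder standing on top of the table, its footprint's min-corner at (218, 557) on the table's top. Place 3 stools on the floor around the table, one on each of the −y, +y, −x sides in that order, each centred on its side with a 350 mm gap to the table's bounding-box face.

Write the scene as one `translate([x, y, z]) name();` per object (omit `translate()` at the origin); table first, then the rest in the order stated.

table();
translate([218, 557, 727]) ladder();
translate([175, -706, 0]) stool();
translate([175, 986, 0]) stool();
translate([-690, 140, 0]) stool();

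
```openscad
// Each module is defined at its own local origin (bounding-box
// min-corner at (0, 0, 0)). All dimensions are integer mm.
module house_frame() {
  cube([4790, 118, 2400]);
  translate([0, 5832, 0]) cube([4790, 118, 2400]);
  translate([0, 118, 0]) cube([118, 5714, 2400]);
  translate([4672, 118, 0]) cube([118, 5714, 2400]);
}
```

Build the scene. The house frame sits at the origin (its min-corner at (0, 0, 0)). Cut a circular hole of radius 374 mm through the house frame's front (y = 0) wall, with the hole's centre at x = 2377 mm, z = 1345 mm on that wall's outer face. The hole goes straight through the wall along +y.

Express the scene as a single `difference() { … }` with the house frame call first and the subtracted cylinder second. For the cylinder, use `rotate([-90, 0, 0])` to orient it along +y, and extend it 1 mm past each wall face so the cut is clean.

difference() {
  house_frame();
  translate([2377, -1, 1345]) rotate([-90, 0, 0]) cylinder(h = 120, r = 374);
}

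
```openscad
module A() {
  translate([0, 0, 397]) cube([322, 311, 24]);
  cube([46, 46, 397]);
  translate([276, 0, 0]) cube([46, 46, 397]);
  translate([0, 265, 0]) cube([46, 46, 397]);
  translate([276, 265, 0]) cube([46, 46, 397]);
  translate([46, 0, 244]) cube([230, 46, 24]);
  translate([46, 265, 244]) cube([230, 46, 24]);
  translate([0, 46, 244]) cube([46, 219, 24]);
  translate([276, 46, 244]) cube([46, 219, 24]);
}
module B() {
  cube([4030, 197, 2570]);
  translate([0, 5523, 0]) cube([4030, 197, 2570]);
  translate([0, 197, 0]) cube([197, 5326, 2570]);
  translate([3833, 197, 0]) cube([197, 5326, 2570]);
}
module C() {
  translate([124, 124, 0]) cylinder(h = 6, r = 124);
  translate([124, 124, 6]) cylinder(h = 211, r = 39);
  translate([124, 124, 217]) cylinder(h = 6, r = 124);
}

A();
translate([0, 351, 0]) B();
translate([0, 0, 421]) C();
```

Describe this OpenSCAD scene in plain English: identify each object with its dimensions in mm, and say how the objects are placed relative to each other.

A is a four-legged stool. The seat is 322×311 mm, 24 mm thick, top at z = 421 mm. It stands on four square legs, each 46×46 mm in cross-section, from z = 0 to the seat underside, each flush with a corner of the seat. Four stretchers, 46 mm wide and 24 mm tall, connect adjacent legs with their undersides at z = 244 mm, each running between the inner faces of the legs it joins and aligned with the legs' outer faces on the other axis.

B is the wall frame of a small rectangular building: four walls, each 2570 mm tall and 197 mm thick, enclosing a footprint 4030 mm (x) by 5720 mm (y) outside-to-outside, with no floor or roof. The front and back walls (the −y and +y sides) span the full width; the two side walls fit between them.

C is a spool: two coaxial disc flanges of radius 124 mm and thickness 6 mm, joined by a core cylinder of radius 39 mm and height 211 mm. The lower flange rests on z = 0 and the three cylinders share a vertical axis.

The house frame is on the floor beside the stool on its +y side. The spool is on top of the stool.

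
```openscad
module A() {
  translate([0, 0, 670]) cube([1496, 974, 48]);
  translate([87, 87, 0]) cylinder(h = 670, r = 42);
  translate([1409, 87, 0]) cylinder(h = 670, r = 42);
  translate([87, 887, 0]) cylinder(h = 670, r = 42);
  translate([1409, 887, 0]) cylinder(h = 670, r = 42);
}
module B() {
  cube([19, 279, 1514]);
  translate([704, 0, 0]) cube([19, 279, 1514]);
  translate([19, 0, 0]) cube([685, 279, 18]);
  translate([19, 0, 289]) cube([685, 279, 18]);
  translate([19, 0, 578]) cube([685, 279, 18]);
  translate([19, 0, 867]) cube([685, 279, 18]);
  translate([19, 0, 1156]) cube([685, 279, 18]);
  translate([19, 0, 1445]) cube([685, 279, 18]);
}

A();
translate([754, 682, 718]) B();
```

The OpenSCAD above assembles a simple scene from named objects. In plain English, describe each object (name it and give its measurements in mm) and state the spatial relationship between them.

A is a table with a 1496×974 mm rectangular top, 48 mm thick, top surface at z = 718 mm, supported by four round legs of 84 mm diameter, each leg's bounding box inset 45 mm from the nearest pair of top edges, running from the floor.

B is a bookshelf 723 mm wide overall, 279 mm deep and 1514 mm tall. The two sides are 19 mm thick vertical panels. 6 horizontal shelves of 18 mm thickness span between the inner faces of the sides; the lowest shelf sits on the floor and shelves are stacked with a clear vertical gap of 271 mm between each pair.

The bookshelf is on top of the table.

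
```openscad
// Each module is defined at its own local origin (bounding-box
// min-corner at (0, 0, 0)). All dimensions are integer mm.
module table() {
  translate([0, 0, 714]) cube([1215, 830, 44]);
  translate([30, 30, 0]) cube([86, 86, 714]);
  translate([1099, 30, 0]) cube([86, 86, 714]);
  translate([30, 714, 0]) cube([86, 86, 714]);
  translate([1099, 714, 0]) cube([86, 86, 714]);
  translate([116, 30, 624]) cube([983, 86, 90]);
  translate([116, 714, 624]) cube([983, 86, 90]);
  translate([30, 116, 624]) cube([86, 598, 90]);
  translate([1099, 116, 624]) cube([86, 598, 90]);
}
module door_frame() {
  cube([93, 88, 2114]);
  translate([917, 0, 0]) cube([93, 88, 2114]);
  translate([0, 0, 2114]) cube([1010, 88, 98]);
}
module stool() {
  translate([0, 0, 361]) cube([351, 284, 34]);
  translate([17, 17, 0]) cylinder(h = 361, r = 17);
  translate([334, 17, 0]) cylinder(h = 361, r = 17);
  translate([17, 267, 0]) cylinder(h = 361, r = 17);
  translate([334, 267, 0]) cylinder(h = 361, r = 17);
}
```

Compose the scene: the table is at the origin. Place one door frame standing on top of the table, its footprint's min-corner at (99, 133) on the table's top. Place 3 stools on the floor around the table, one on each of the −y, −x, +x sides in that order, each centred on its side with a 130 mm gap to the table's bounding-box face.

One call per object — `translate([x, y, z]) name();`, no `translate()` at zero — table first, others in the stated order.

table();
translate([99, 133, 758]) door_frame();
translate([432, -414, 0]) stool();
translate([-481, 273, 0]) stool();
translate([1345, 273, 0]) stool();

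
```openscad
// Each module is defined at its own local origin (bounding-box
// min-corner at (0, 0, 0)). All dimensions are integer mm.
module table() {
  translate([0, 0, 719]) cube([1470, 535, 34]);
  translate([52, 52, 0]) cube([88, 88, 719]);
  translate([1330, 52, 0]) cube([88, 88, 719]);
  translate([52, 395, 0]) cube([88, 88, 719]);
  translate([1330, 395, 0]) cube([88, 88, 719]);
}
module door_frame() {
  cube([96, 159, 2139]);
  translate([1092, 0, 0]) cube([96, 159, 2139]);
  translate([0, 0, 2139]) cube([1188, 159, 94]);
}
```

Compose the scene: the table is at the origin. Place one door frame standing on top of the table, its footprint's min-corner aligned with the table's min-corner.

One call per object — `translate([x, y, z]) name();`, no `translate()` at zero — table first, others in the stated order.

table();
translate([0, 0, 753]) door_frame();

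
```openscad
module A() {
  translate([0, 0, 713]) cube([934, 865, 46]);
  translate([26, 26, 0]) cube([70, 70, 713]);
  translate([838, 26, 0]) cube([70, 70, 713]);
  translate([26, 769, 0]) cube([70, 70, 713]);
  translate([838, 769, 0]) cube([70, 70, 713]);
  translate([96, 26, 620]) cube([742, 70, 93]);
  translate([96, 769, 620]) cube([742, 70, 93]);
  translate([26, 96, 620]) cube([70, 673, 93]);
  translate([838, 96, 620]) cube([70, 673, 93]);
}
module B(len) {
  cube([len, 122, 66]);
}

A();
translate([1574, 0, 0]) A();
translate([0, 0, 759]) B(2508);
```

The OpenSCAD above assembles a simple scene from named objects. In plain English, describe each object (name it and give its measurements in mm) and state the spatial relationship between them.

A is a table: top 934 mm (x) × 865 mm (y), 46 mm thick, upper face at z = 759 mm, on four 70×70 mm square legs, each inset 26 mm from the nearest pair of top edges, running from z = 0 to the bottom of the top. Four apron rails, 70 mm thick and 93 mm tall, run between adjacent legs with their top edges flush with the underside of the top and their outer faces flush with the legs' outer faces.

B is a rectangular beam 2508 mm long (x), 122 mm deep (y), 66 mm thick (z).

The beam spans the tops of two tables placed 640 mm apart, resting at z = 759 mm.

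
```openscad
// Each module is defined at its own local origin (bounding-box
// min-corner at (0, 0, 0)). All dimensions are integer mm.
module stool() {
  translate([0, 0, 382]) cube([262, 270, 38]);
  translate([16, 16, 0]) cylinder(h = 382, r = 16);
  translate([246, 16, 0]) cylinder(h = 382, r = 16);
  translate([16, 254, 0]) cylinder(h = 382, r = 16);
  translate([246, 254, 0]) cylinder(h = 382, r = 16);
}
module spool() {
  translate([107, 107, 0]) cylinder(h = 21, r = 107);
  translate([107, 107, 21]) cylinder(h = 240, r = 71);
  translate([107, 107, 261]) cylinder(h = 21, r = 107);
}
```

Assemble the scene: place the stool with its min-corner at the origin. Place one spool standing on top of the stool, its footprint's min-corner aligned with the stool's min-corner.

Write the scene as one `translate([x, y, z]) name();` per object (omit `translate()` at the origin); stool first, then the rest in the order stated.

stool();
translate([0, 0, 420]) spool();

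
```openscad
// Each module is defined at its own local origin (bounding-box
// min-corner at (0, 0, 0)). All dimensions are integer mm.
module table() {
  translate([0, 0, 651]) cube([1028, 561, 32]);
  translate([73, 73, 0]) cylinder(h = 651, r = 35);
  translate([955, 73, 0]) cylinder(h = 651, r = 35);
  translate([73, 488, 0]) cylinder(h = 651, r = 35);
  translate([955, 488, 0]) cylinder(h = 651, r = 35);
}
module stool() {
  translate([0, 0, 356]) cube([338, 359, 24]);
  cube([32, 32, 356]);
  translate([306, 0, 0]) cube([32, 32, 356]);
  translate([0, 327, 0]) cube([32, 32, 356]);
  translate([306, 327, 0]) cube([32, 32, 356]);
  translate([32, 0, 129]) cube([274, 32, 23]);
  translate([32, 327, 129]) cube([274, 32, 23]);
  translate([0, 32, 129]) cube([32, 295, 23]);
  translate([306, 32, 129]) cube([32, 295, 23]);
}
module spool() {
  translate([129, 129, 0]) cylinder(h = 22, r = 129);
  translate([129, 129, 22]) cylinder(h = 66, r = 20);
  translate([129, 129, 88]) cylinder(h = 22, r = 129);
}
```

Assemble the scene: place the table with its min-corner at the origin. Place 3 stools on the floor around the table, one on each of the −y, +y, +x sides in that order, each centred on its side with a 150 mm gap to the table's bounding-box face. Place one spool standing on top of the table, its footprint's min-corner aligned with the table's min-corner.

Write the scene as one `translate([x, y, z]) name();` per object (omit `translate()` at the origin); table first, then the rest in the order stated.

table();
translate([345, -509, 0]) stool();
translate([345, 711, 0]) stool();
translate([1178, 101, 0]) stool();
translate([0, 0, 683]) spool();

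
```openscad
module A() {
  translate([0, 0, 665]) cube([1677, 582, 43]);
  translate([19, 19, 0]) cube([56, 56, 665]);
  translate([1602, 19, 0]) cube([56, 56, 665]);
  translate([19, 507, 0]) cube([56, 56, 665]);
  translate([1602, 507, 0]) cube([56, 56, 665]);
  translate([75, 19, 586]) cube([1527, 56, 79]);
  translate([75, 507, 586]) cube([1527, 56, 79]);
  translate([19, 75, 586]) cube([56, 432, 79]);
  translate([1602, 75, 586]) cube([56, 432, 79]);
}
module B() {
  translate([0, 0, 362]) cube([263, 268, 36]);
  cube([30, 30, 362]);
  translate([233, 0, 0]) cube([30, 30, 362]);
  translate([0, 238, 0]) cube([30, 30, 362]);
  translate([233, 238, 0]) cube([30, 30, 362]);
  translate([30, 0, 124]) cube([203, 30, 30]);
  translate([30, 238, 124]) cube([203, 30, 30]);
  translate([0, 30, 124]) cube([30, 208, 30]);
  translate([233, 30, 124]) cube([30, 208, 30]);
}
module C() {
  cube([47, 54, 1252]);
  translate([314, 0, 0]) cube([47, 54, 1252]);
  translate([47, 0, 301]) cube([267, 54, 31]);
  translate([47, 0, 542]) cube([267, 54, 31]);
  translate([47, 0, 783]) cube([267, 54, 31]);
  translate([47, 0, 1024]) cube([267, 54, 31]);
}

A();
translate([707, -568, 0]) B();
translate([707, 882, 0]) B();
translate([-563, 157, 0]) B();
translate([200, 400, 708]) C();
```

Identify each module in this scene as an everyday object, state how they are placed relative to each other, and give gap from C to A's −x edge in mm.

The ladder's min-x is at 200; the table's min-x is 0; gap = 200 mm.

A is a table. B is a stool. C is a ladder. Three stools sit around the table at the −y, +y, −x sides. The ladder is on top of the table. The gap from the ladder to the table's −x edge is 200 mm.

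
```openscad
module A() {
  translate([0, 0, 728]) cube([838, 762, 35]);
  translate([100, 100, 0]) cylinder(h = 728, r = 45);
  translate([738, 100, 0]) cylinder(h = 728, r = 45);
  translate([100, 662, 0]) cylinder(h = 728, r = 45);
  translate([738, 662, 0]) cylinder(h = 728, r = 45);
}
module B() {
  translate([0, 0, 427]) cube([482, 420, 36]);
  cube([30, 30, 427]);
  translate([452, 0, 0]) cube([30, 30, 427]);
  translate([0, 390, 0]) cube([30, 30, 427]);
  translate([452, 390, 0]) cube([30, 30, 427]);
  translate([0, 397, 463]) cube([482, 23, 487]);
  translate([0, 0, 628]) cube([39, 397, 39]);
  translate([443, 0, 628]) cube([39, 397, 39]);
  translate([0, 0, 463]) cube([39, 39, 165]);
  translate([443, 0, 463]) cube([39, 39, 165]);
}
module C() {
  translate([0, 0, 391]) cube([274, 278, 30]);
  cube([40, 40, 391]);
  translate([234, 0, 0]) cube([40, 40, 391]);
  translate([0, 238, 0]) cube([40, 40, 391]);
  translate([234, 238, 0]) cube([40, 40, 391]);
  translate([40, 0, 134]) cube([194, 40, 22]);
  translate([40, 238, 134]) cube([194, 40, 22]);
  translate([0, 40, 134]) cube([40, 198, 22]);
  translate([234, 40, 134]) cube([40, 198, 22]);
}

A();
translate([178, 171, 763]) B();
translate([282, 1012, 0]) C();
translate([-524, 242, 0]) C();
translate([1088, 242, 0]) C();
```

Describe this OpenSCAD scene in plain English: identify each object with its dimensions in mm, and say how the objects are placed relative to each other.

A is a rectangular dining table. The top is 838×762×35 mm with its upper surface at z = 763 mm. It stands on four round legs of 90 mm diameter, each leg's bounding box inset 55 mm from the nearest pair of top edges, running from the floor to the underside of the top.

B is a chair. The seat is a 482×420×36 mm slab with its top at z = 463 mm, on four 30×30 mm corner legs (flush with the seat edges, standing on z = 0). A flat backrest 23 mm thick, 487 mm tall, spans the full seat width and rises from the seat top along its +y edge, rear face flush with the rear of the seat. Two armrests of 39×39 mm section run along each side from the seat's front edge to the front of the backrest, top faces 204 mm above the seat top and outer faces flush with the seat's x-edges; a 39×39 mm post under the front of each armrest stands on the seat at the front corner.

C is a four-legged stool. The seat is a 274×278×30 mm slab whose top surface is at z = 421 mm; four square legs, each 40×40 mm in cross-section, run from the floor (z = 0) to the underside of the seat, each flush with a corner of the seat. Four stretchers, 40 mm wide and 22 mm tall, connect adjacent legs with their undersides at z = 134 mm, each running between the inner faces of the legs it joins and aligned with the legs' outer faces on the other axis.

The chair is on top of the table, centred. Three stools sit around the table at the +y, −x, +x sides.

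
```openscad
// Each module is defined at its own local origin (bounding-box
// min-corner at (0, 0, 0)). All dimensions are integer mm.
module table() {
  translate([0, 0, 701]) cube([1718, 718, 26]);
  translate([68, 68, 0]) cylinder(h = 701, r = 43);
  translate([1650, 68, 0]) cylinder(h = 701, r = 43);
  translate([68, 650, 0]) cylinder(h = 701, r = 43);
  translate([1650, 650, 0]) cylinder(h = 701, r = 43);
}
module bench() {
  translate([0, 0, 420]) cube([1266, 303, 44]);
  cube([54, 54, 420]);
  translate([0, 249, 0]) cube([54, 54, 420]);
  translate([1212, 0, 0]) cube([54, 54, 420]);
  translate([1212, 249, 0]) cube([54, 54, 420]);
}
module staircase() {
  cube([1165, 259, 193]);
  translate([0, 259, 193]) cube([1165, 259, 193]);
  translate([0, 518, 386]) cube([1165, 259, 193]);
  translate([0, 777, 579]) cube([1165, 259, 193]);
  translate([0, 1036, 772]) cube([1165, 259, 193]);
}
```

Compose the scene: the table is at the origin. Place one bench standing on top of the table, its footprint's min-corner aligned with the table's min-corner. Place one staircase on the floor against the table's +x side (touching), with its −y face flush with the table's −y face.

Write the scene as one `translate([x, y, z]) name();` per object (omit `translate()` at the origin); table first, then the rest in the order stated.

table();
translate([0, 0, 727]) bench();
translate([1718, 0, 0]) staircase();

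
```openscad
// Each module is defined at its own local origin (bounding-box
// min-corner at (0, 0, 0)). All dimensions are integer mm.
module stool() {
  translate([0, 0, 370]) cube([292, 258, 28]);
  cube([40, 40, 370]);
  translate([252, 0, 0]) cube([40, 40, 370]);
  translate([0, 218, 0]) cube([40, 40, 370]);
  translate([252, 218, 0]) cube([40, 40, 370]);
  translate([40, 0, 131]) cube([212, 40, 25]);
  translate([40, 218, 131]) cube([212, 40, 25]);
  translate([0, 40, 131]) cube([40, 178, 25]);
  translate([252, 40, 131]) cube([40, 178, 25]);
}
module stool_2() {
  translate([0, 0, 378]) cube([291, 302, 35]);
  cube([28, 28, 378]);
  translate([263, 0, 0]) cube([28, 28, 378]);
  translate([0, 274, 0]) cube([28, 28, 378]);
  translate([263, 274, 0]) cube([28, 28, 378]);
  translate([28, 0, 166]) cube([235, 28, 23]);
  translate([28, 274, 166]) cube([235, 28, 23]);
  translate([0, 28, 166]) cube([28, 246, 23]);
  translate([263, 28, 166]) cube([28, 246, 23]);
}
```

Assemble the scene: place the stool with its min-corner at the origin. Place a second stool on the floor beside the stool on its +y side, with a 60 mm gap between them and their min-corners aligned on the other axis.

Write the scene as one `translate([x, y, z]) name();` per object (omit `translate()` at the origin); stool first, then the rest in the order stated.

stool();
translate([0, 318, 0]) stool_2();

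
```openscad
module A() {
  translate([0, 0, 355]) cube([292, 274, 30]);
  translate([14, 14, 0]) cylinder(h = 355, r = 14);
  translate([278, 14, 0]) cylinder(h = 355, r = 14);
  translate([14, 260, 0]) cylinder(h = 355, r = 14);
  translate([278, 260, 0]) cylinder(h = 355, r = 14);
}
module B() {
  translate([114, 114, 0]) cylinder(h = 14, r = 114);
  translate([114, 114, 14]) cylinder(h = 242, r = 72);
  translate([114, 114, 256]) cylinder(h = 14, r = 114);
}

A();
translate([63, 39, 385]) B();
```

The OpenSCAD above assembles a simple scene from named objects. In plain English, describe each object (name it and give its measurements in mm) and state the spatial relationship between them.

A is a four-legged stool. The seat is 292×274 mm, 30 mm thick, top at z = 385 mm. It stands on four round legs, each 28 mm in diameter, from z = 0 to the seat underside, each leg's axis is inset half a diameter from the nearest pair of seat edges (so the leg's bounding box is flush with the corner).

B is a spool: two coaxial disc flanges of radius 114 mm and thickness 14 mm, joined by a core cylinder of radius 72 mm and height 242 mm. The lower flange rests on z = 0 and the three cylinders share a vertical axis.

The spool is on top of the stool.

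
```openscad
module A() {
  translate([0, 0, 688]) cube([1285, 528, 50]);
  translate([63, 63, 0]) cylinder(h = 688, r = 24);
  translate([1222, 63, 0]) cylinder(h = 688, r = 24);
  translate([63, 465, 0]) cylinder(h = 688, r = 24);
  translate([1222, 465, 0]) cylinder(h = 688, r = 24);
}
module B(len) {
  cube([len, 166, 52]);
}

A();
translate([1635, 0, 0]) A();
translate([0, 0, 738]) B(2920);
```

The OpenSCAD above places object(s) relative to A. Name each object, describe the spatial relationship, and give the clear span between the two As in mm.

Second table starts at x = 1635; first ends at x = 1285; clear span = 1635 − 1285 = 350 mm.

A is a table. B is a beam. A beam spans the tops of two tables. The clear span between the two tables is 350 mm.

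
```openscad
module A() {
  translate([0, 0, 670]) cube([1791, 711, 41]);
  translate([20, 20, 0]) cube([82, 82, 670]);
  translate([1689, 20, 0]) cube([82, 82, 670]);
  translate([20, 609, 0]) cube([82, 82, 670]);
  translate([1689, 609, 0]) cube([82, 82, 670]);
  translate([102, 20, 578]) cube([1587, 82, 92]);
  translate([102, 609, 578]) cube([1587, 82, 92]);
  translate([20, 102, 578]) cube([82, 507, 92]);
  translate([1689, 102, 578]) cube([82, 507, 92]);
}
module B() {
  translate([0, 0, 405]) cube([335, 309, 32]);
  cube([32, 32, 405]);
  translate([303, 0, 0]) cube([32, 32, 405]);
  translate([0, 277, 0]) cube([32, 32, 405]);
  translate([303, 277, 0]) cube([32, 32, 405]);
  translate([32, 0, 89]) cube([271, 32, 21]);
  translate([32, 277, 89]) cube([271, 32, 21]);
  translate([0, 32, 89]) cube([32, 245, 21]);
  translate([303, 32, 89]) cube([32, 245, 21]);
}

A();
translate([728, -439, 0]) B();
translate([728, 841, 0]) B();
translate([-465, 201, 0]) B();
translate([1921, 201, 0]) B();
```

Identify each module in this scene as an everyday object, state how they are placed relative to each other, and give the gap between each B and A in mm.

Each stool's nearest face is 130 mm from the table's bounding box.

A is a table. B is a stool. Four stools sit around the table at the −y, +y, −x, +x sides. The gap between each stool and the table is 130 mm.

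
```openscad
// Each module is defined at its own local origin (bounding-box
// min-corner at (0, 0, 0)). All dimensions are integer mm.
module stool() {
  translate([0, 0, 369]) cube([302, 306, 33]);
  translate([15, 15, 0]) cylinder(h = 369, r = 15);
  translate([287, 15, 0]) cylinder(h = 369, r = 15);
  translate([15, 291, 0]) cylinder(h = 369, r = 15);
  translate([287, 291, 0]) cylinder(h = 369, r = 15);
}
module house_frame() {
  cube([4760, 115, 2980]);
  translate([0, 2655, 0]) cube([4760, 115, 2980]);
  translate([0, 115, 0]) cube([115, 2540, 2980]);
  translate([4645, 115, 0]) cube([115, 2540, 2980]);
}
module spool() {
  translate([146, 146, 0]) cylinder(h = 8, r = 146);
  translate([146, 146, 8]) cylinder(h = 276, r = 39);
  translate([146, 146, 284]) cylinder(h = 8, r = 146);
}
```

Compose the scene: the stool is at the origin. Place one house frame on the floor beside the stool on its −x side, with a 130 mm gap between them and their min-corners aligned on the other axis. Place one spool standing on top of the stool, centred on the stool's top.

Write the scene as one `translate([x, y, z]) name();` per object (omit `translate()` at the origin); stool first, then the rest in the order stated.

stool();
translate([-4890, 0, 0]) house_frame();
translate([5, 7, 402]) spool();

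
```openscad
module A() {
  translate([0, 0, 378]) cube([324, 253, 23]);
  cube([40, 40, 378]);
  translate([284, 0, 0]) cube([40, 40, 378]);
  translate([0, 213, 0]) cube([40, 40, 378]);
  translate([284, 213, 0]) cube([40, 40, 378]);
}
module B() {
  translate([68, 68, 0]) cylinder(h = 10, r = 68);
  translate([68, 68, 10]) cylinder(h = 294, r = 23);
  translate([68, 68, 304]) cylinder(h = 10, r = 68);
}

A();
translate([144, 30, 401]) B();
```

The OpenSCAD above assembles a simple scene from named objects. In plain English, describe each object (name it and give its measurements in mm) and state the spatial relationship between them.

A is a four-legged stool. The seat is a 324×253×23 mm slab whose top surface is at z = 401 mm; four square legs, each 40×40 mm in cross-section, run from the floor (z = 0) to the underside of the seat, each flush with a corner of the seat.

B is a spool: two coaxial disc flanges of radius 68 mm and thickness 10 mm, joined by a core cylinder of radius 23 mm and height 294 mm. The lower flange rests on z = 0 and the three cylinders share a vertical axis.

The spool is on top of the stool.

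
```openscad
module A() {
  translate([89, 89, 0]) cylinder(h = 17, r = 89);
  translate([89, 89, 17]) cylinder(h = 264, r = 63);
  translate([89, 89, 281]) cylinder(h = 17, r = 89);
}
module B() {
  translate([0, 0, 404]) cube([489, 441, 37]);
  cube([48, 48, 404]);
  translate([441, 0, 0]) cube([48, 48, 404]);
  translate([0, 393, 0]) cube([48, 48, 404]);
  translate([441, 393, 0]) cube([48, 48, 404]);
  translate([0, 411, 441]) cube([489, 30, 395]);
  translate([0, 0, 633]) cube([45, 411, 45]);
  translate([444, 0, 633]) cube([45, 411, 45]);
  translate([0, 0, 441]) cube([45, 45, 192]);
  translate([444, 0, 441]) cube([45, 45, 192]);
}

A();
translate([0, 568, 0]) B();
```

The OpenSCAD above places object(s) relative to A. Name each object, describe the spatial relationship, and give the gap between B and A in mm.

The chair's nearest face is 390 mm from the spool's +y face.

A is a spool. B is a chair. The chair is on the floor beside the spool on its +y side. The gap between the chair and the spool is 390 mm.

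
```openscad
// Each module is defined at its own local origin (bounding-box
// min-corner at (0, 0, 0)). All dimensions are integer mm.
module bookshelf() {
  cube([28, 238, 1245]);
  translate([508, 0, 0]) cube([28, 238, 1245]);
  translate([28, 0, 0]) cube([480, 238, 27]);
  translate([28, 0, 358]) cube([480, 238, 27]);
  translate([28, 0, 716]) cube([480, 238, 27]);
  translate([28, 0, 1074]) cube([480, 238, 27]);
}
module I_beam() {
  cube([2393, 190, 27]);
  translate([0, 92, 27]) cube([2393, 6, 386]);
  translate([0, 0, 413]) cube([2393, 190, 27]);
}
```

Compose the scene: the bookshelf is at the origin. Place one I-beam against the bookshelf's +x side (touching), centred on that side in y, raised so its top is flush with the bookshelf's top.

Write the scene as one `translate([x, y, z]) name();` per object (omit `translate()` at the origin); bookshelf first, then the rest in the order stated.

bookshelf();
translate([536, 24, 805]) I_beam();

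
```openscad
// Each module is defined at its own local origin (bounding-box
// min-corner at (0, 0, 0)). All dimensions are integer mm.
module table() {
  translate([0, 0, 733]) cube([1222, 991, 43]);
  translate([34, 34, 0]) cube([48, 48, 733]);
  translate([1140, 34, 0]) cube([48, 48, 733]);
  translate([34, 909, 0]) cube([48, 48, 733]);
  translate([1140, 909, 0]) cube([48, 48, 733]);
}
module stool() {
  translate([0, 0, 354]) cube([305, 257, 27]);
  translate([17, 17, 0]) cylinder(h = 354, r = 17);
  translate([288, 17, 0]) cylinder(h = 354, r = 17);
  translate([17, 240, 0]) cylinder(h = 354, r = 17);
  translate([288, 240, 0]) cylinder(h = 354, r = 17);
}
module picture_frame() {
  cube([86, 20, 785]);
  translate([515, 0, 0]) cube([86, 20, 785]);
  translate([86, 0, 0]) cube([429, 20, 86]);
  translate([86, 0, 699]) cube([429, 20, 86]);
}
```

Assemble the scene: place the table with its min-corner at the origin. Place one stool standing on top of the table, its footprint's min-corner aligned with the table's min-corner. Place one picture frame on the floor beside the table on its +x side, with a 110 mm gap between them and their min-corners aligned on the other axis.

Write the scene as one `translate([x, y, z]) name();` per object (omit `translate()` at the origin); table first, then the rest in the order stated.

table();
translate([0, 0, 776]) stool();
translate([1332, 0, 0]) picture_frame();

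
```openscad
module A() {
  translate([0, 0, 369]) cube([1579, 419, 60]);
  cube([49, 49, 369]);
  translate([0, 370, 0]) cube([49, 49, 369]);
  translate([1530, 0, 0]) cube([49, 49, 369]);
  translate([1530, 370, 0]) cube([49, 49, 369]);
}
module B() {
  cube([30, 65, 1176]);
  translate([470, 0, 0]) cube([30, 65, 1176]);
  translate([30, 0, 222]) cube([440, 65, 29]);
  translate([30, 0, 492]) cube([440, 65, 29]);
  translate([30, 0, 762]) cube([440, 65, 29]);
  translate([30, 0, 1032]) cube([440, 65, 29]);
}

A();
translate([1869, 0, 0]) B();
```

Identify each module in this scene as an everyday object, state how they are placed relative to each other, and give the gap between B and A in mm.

A is a bench. B is a ladder. The ladder is on the floor beside the bench on its +x side. The gap between the ladder and the bench is 290 mm.

The ladder's nearest face is 290 mm from the bench's +x face.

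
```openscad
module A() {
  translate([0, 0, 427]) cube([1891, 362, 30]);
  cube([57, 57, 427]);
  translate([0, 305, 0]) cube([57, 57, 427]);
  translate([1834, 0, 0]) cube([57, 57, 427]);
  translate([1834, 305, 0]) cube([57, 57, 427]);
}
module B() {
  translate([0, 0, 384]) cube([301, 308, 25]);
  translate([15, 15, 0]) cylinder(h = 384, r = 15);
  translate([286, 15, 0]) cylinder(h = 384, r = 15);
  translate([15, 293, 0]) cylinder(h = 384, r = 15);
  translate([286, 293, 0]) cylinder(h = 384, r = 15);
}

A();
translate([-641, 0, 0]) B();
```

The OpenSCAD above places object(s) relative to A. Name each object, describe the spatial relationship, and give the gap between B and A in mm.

A is a bench. B is a stool. The stool is on the floor beside the bench on its −x side. The gap between the stool and the bench is 340 mm.

The stool's nearest face is 340 mm from the bench's −x face.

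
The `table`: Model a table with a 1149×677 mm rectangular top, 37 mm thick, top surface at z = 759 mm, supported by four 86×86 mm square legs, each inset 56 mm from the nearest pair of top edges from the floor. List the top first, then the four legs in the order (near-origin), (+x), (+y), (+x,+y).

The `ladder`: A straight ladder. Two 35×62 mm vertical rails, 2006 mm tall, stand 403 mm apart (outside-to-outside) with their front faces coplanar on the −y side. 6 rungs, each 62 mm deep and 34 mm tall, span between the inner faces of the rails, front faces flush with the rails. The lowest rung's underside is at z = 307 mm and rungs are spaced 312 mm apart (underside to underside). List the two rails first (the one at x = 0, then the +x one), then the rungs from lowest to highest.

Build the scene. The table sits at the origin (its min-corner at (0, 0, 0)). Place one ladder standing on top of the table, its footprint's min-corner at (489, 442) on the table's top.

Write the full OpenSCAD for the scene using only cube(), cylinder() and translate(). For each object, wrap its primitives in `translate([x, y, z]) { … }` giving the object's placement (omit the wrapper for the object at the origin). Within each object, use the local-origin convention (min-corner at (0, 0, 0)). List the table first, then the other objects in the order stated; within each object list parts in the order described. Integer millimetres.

translate([0, 0, 722]) cube([1149, 677, 37]);
translate([56, 56, 0]) cube([86, 86, 722]);
translate([1007, 56, 0]) cube([86, 86, 722]);
translate([56, 535, 0]) cube([86, 86, 722]);
translate([1007, 535, 0]) cube([86, 86, 722]);
translate([489, 442, 759]) {
  cube([35, 62, 2006]);
  translate([368, 0, 0]) cube([35, 62, 2006]);
  translate([35, 0, 307]) cube([333, 62, 34]);
  translate([35, 0, 619]) cube([333, 62, 34]);
  translate([35, 0, 931]) cube([333, 62, 34]);
  translate([35, 0, 1243]) cube([333, 62, 34]);
  translate([35, 0, 1555]) cube([333, 62, 34]);
  translate([35, 0, 1867]) cube([333, 62, 34]);
}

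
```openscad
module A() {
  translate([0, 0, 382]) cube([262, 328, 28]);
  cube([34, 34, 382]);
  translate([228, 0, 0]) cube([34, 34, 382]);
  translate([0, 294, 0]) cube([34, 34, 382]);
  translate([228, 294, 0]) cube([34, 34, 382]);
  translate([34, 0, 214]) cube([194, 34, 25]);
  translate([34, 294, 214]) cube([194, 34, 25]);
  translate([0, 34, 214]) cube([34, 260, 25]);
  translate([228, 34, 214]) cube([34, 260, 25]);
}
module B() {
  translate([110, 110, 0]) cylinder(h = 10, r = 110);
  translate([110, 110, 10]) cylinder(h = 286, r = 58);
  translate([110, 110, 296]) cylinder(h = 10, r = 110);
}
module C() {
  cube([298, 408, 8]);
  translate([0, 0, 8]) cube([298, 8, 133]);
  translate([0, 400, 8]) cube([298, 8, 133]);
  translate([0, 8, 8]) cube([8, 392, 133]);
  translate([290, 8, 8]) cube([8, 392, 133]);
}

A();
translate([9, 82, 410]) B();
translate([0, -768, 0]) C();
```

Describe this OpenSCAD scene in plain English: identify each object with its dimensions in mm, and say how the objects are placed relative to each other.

A is a four-legged stool. The seat is a 262×328×28 mm slab whose top surface is at z = 410 mm; four square legs, each 34×34 mm in cross-section, run from the floor (z = 0) to the underside of the seat, each flush with a corner of the seat. Four stretchers, 34 mm wide and 25 mm tall, connect adjacent legs with their undersides at z = 214 mm, each running between the inner faces of the legs it joins and aligned with the legs' outer faces on the other axis.

B is a spool: two coaxial disc flanges of radius 110 mm and thickness 10 mm, joined by a core cylinder of radius 58 mm and height 286 mm. The lower flange rests on z = 0 and the three cylinders share a vertical axis.

C is an open-topped rectangular box: outside dimensions 298×408×141 mm, with a uniform wall and base thickness of 8 mm. The base is a full 298×408 slab on the floor; four walls sit on top of the base. The front and back walls (the −y and +y sides) span the full width; the two side walls fit between them.

The spool is on top of the stool. The open box is on the floor beside the stool on its −y side.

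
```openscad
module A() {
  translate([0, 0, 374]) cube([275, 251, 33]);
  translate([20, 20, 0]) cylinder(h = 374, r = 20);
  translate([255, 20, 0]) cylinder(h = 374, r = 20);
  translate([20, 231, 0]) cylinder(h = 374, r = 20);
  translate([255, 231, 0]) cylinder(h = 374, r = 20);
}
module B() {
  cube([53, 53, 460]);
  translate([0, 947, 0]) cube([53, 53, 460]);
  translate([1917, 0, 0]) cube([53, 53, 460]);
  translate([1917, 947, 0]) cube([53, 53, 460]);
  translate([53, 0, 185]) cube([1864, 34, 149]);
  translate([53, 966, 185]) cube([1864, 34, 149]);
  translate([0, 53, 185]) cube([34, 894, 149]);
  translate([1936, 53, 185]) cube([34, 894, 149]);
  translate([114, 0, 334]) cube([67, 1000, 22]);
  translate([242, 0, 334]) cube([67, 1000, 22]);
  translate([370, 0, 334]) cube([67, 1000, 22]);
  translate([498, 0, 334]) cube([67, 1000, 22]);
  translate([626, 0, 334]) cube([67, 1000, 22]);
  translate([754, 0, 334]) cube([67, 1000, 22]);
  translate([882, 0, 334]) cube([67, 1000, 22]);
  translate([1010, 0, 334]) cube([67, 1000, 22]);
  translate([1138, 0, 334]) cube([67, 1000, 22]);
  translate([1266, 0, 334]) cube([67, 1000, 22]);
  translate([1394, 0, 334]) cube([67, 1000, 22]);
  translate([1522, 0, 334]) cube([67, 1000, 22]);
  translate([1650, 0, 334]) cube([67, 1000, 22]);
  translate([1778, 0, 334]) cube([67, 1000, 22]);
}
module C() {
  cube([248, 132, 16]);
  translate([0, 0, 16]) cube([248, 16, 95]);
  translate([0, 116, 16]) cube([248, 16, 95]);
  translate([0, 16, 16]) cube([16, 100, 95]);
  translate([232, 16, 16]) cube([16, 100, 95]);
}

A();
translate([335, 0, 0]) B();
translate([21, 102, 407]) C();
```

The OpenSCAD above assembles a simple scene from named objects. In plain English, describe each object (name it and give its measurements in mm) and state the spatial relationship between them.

A is a four-legged stool. The seat is a 275×251×33 mm slab whose top surface is at z = 407 mm; four round legs, each 40 mm in diameter, run from the floor (z = 0) to the underside of the seat, each leg's axis is inset half a diameter from the nearest pair of seat edges (so the leg's bounding box is flush with the corner).

B is a bed frame 1970 mm long (x) by 1000 mm wide (y). Four 53×53 mm corner posts, 460 mm tall, at the corners of the footprint. Four rails of 34 mm thickness and 149 mm height run between adjacent posts with their undersides at z = 185 mm, their outer faces flush with the outside of the frame (the two x-running rails run between the posts' inner faces; the two y-running rails run between the posts' inner faces). 14 slats, each 67 mm wide (x) and 22 mm thick, lie across the top of the two x-running rails, running the full 1000 mm width of the frame in y; the slats are evenly spaced along x between the inner faces of the end posts with equal gaps (rounded down to the nearest mm) at the −x end and between each pair — any rounding remainder accumulates at the +x end.

C is an open storage box with external size 248×132×111 mm and wall thickness 16 mm (the base is also 16 mm thick). The base covers the whole footprint; the four walls stand on the base, with the y-facing walls full-width and the x-facing walls fitting between their inner faces.

The bed frame is on the floor beside the stool on its +x side. The open box is on top of the stool.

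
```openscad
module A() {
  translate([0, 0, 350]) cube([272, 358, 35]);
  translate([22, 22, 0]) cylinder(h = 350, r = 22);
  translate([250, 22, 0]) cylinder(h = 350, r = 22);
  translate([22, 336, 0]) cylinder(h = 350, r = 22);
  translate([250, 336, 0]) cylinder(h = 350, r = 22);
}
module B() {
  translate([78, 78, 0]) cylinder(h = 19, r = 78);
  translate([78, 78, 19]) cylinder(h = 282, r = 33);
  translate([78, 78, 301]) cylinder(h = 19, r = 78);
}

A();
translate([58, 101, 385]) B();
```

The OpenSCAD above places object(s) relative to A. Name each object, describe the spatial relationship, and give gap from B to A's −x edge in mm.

A is a stool. B is a spool. The spool is on top of the stool, centred. The gap from the spool to the stool's −x edge is 58 mm.

The spool's min-x is at 58; the stool's min-x is 0; gap = 58 mm.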